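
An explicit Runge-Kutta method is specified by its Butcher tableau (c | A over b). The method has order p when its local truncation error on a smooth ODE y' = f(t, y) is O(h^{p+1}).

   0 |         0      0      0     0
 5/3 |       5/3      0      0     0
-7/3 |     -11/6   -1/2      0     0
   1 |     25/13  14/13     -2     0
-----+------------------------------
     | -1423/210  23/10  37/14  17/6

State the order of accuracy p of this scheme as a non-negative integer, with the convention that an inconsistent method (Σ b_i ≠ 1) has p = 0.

2

b = (-1423/210, 23/10, 37/14, 17/6)
c = (0, 5/3, -7/3, 1)
Ac = (0, 0, -5/6, 84/13)
Σ b_i: (-1423/210)·1 + 23/10·1 + 37/14·1 + 17/6·1 = 1 ✓
b·c: 23/10·5/3 + 37/14·(-7/3) + 17/6·1 = 1/2 ✓
b·c²: 23/10·25/9 + 37/14·49/9 + 17/6·1 = 425/18 ≠ 1/3 ⇒ order 2.
b·Ac: 37/14·(-5/6) + 17/6·84/13 = 17587/1092 ≠ 1/6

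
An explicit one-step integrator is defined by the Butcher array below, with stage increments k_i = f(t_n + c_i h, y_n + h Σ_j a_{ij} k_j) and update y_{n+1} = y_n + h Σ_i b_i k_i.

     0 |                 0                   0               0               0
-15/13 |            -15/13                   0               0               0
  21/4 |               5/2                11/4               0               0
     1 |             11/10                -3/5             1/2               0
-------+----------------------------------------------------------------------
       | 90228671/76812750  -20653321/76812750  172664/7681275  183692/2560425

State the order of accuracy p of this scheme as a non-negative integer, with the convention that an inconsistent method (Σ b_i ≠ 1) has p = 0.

3

b = (90228671/76812750, -20653321/76812750, 172664/7681275, 183692/2560425)
c = (0, -15/13, 21/4, 1)
Ac = (0, 0, -165/52, 345/104)
Σ b_i: 90228671/76812750·1 + (-20653321/76812750)·1 + 172664/7681275·1 + 183692/2560425·1 = 1 ✓
b·c: (-20653321/76812750)·(-15/13) + 172664/7681275·21/4 + 183692/2560425·1 = 1/2 ✓
b·c²: (-20653321/76812750)·225/169 + 172664/7681275·441/16 + 183692/2560425·1 = 1/3 ✓
b·Ac: 172664/7681275·(-165/52) + 183692/2560425·345/104 = 1/6 ✓
b·c³: (-20653321/76812750)·(-3375/2197) + 172664/7681275·9261/64 + 183692/2560425·1 = 142177063/38040600 ≠ 1/4 ⇒ order 3.
b·(c∘Ac): 172664/7681275·(-3465/208) + 183692/2560425·345/104 = -302831/2219035 ≠ 1/8
b·Ac²: 172664/7681275·2475/676 + 183692/2560425·70209/5408 = 12853859/12680200 ≠ 1/12
b·A²c: 183692/2560425·(-165/104) = -505153/4438070 ≠ 1/24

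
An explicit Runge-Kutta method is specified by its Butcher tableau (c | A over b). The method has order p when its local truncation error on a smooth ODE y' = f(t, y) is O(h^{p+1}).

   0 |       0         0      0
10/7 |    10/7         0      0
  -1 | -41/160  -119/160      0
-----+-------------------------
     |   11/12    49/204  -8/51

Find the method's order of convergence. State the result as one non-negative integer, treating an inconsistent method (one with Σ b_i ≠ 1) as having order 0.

3

b = (11/12, 49/204, -8/51)
c = (0, 10/7, -1)
Ac = (0, 0, -17/16)
Σ b_i: 11/12·1 + 49/204·1 + (-8/51)·1 = 1 ✓
b·c: 49/204·10/7 + (-8/51)·(-1) = 1/2 ✓
b·c²: 49/204·100/49 + (-8/51)·1 = 1/3 ✓
b·Ac: (-8/51)·(-17/16) = 1/6 ✓; 3 stages ⇒ order 3.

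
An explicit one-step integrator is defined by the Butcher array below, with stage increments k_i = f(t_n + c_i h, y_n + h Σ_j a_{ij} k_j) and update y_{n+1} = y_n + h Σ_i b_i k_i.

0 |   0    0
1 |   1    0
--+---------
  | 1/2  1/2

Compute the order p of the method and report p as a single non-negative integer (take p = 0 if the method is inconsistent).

2

b = (1/2, 1/2)
c = (0, 1)
Σ b_i: 1/2·1 + 1/2·1 = 1 ✓
b·c: 1/2·1 = 1/2 ✓; 2 stages ⇒ order 2.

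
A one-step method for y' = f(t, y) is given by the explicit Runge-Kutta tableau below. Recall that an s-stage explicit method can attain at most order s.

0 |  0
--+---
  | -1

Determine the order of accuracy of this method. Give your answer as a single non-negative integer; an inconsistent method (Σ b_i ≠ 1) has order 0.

0

b = (-1)
c = (0)
Σ b_i: (-1)·1 = -1 ≠ 1 ⇒ order 0.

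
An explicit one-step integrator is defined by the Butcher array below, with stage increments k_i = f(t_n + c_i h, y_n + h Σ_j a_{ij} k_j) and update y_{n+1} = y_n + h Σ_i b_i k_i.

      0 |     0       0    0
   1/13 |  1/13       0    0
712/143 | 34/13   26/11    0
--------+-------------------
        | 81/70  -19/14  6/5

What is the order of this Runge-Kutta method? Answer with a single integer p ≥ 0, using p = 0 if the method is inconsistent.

1

b = (81/70, -19/14, 6/5)
c = (0, 1/13, 712/143)
Ac = (0, 0, 2/11)
Σ b_i: 81/70·1 + (-19/14)·1 + 6/5·1 = 1 ✓
b·c: (-19/14)·1/13 + 6/5·712/143 = 58763/10010 ≠ 1/2 ⇒ order 1.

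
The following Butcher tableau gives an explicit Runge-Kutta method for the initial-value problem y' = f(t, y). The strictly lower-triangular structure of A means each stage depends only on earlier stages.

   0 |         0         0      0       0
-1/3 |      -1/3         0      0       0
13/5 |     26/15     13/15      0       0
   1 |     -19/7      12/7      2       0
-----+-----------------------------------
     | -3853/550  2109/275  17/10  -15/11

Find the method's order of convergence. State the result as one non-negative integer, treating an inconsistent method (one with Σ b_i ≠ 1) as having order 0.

b = (-3853/550, 2109/275, 17/10, -15/11)
c = (0, -1/3, 13/5, 1)
Ac = (0, 0, -13/45, 162/35)
Σ b_i: (-3853/550)·1 + 2109/275·1 + 17/10·1 + (-15/11)·1 = 1 ✓
b·c: 2109/275·(-1/3) + 17/10·13/5 + (-15/11)·1 = 1/2 ✓
b·c²: 2109/275·1/9 + 17/10·169/25 + (-15/11)·1 = 90589/8250 ≠ 1/3 ⇒ order 2.
b·Ac: 17/10·(-13/45) + (-15/11)·162/35 = -235717/34650 ≠ 1/6

2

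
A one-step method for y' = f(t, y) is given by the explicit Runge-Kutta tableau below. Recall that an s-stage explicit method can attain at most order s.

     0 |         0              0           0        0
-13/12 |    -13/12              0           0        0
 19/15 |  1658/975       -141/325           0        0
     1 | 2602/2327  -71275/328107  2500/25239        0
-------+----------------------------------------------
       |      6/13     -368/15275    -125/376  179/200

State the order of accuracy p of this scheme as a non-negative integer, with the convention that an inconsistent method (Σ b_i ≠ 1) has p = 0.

b = (6/13, -368/15275, -125/376, 179/200)
c = (0, -13/12, 19/15, 1)
Ac = (0, 0, 47/100, 775/2148)
Σ b_i: 6/13·1 + (-368/15275)·1 + (-125/376)·1 + 179/200·1 = 1 ✓
b·c: (-368/15275)·(-13/12) + (-125/376)·19/15 + 179/200·1 = 1/2 ✓
b·c²: (-368/15275)·169/144 + (-125/376)·361/225 + 179/200·1 = 1/3 ✓
b·Ac: (-125/376)·47/100 + 179/200·775/2148 = 1/6 ✓
b·c³: (-368/15275)·(-2197/1728) + (-125/376)·6859/3375 + 179/200·1 = 1/4 ✓
b·(c∘Ac): (-125/376)·893/1500 + 179/200·775/2148 = 1/8 ✓
b·Ac²: (-125/376)·(-611/1200) + 179/200·(-275/2864) = 1/12 ✓
b·A²c: 179/200·25/537 = 1/24 ✓; 4 stages ⇒ order 4.

4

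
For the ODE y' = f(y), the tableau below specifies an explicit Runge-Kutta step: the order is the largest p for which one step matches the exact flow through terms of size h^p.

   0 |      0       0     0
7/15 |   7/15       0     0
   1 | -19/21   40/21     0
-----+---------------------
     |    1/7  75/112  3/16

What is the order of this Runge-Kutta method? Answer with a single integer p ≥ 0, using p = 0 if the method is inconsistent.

3

b = (1/7, 75/112, 3/16)
c = (0, 7/15, 1)
Ac = (0, 0, 8/9)
Σ b_i: 1/7·1 + 75/112·1 + 3/16·1 = 1 ✓
b·c: 75/112·7/15 + 3/16·1 = 1/2 ✓
b·c²: 75/112·49/225 + 3/16·1 = 1/3 ✓
b·Ac: 3/16·8/9 = 1/6 ✓; 3 stages ⇒ order 3.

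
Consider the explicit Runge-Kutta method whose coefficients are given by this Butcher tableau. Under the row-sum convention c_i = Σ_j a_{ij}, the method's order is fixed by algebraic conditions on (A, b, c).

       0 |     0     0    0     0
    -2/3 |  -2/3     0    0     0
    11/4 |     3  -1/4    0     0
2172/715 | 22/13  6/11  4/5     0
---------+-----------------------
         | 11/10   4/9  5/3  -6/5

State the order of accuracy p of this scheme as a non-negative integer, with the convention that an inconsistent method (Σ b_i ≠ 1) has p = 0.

b = (11/10, 4/9, 5/3, -6/5)
c = (0, -2/3, 11/4, 2172/715)
Ac = (0, 0, 1/6, 101/55)
Σ b_i: 11/10·1 + 4/9·1 + 5/3·1 + (-6/5)·1 = 181/90 ≠ 1 ⇒ order 0.

0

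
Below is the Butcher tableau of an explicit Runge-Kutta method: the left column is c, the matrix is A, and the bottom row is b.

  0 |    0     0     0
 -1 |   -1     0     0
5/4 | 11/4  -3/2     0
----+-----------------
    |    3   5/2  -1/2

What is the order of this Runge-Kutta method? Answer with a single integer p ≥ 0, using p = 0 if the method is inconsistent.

b = (3, 5/2, -1/2)
c = (0, -1, 5/4)
Ac = (0, 0, 3/2)
Σ b_i: 3·1 + 5/2·1 + (-1/2)·1 = 5 ≠ 1 ⇒ order 0.

0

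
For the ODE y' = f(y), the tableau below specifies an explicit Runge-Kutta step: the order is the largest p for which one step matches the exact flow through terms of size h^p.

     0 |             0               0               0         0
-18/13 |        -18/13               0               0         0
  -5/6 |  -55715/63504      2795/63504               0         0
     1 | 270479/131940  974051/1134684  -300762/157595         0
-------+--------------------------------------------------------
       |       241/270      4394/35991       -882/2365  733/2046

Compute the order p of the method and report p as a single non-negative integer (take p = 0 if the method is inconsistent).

4

b = (241/270, 4394/35991, -882/2365, 733/2046)
c = (0, -18/13, -5/6, 1)
Ac = (0, 0, -215/3528, 589/1466)
Σ b_i: 241/270·1 + 4394/35991·1 + (-882/2365)·1 + 733/2046·1 = 1 ✓
b·c: 4394/35991·(-18/13) + (-882/2365)·(-5/6) + 733/2046·1 = 1/2 ✓
b·c²: 4394/35991·324/169 + (-882/2365)·25/36 + 733/2046·1 = 1/3 ✓
b·Ac: (-882/2365)·(-215/3528) + 733/2046·589/1466 = 1/6 ✓
b·c³: 4394/35991·(-5832/2197) + (-882/2365)·(-125/216) + 733/2046·1 = 1/4 ✓
b·(c∘Ac): (-882/2365)·1075/21168 + 733/2046·589/1466 = 1/8 ✓
b·Ac²: (-882/2365)·215/2548 + 733/2046·6107/19058 = 1/12 ✓
b·A²c: 733/2046·341/2932 = 1/24 ✓; 4 stages ⇒ order 4.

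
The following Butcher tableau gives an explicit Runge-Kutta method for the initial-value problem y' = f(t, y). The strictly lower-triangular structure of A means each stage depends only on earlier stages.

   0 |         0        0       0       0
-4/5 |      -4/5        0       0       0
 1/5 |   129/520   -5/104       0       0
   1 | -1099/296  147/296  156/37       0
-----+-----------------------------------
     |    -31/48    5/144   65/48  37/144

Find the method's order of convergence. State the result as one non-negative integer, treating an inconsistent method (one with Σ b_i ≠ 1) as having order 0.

4

b = (-31/48, 5/144, 65/48, 37/144)
c = (0, -4/5, 1/5, 1)
Ac = (0, 0, 1/26, 33/74)
Σ b_i: (-31/48)·1 + 5/144·1 + 65/48·1 + 37/144·1 = 1 ✓
b·c: 5/144·(-4/5) + 65/48·1/5 + 37/144·1 = 1/2 ✓
b·c²: 5/144·16/25 + 65/48·1/25 + 37/144·1 = 1/3 ✓
b·Ac: 65/48·1/26 + 37/144·33/74 = 1/6 ✓
b·c³: 5/144·(-64/125) + 65/48·1/125 + 37/144·1 = 1/4 ✓
b·(c∘Ac): 65/48·1/130 + 37/144·33/74 = 1/8 ✓
b·Ac²: 65/48·(-2/65) + 37/144·18/37 = 1/12 ✓
b·A²c: 37/144·6/37 = 1/24 ✓; 4 stages ⇒ order 4.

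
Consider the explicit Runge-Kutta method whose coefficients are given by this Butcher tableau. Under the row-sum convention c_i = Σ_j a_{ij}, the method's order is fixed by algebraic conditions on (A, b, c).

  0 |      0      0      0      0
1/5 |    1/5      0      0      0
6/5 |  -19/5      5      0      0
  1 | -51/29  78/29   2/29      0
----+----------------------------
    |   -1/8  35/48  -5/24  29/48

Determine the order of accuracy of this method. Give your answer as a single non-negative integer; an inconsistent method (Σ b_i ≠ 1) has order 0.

b = (-1/8, 35/48, -5/24, 29/48)
c = (0, 1/5, 6/5, 1)
Ac = (0, 0, 1, 18/29)
Σ b_i: (-1/8)·1 + 35/48·1 + (-5/24)·1 + 29/48·1 = 1 ✓
b·c: 35/48·1/5 + (-5/24)·6/5 + 29/48·1 = 1/2 ✓
b·c²: 35/48·1/25 + (-5/24)·36/25 + 29/48·1 = 1/3 ✓
b·Ac: (-5/24)·1 + 29/48·18/29 = 1/6 ✓
b·c³: 35/48·1/125 + (-5/24)·216/125 + 29/48·1 = 1/4 ✓
b·(c∘Ac): (-5/24)·6/5 + 29/48·18/29 = 1/8 ✓
b·Ac²: (-5/24)·1/5 + 29/48·6/29 = 1/12 ✓
b·A²c: 29/48·2/29 = 1/24 ✓; 4 stages ⇒ order 4.

4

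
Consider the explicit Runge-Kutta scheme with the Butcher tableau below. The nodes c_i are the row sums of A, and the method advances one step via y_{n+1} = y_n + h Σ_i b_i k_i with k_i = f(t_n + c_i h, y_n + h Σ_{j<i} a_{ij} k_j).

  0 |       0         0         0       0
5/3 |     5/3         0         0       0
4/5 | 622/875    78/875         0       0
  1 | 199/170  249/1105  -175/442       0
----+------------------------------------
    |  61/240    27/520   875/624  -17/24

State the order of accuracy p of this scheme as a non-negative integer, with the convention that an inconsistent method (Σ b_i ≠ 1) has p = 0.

4

b = (61/240, 27/520, 875/624, -17/24)
c = (0, 5/3, 4/5, 1)
Ac = (0, 0, 26/175, 1/17)
Σ b_i: 61/240·1 + 27/520·1 + 875/624·1 + (-17/24)·1 = 1 ✓
b·c: 27/520·5/3 + 875/624·4/5 + (-17/24)·1 = 1/2 ✓
b·c²: 27/520·25/9 + 875/624·16/25 + (-17/24)·1 = 1/3 ✓
b·Ac: 875/624·26/175 + (-17/24)·1/17 = 1/6 ✓
b·c³: 27/520·125/27 + 875/624·64/125 + (-17/24)·1 = 1/4 ✓
b·(c∘Ac): 875/624·104/875 + (-17/24)·1/17 = 1/8 ✓
b·Ac²: 875/624·26/105 + (-17/24)·19/51 = 1/12 ✓
b·A²c: (-17/24)·(-1/17) = 1/24 ✓; 4 stages ⇒ order 4.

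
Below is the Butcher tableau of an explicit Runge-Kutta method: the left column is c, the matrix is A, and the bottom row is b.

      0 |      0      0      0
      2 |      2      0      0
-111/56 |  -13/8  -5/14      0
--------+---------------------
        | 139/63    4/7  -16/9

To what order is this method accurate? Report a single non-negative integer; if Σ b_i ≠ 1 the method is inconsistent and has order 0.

1

b = (139/63, 4/7, -16/9)
c = (0, 2, -111/56)
Ac = (0, 0, -5/7)
Σ b_i: 139/63·1 + 4/7·1 + (-16/9)·1 = 1 ✓
b·c: 4/7·2 + (-16/9)·(-111/56) = 14/3 ≠ 1/2 ⇒ order 1.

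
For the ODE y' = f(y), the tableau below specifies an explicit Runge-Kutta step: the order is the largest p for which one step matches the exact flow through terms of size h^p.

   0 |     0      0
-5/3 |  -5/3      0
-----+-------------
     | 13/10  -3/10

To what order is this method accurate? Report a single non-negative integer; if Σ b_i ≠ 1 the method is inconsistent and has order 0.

2

b = (13/10, -3/10)
c = (0, -5/3)
Σ b_i: 13/10·1 + (-3/10)·1 = 1 ✓
b·c: (-3/10)·(-5/3) = 1/2 ✓; 2 stages ⇒ order 2.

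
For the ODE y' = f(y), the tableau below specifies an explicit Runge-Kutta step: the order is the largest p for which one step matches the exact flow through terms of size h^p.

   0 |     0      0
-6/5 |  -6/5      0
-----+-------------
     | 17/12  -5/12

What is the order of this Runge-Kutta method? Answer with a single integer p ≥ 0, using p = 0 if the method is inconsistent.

b = (17/12, -5/12)
c = (0, -6/5)
Σ b_i: 17/12·1 + (-5/12)·1 = 1 ✓
b·c: (-5/12)·(-6/5) = 1/2 ✓; 2 stages ⇒ order 2.

2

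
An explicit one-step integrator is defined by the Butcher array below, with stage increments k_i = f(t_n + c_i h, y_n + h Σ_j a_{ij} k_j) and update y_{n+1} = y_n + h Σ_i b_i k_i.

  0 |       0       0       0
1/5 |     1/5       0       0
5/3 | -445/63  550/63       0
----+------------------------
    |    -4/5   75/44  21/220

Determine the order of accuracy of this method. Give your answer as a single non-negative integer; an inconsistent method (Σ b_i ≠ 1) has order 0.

b = (-4/5, 75/44, 21/220)
c = (0, 1/5, 5/3)
Ac = (0, 0, 110/63)
Σ b_i: (-4/5)·1 + 75/44·1 + 21/220·1 = 1 ✓
b·c: 75/44·1/5 + 21/220·5/3 = 1/2 ✓
b·c²: 75/44·1/25 + 21/220·25/9 = 1/3 ✓
b·Ac: 21/220·110/63 = 1/6 ✓; 3 stages ⇒ order 3.

3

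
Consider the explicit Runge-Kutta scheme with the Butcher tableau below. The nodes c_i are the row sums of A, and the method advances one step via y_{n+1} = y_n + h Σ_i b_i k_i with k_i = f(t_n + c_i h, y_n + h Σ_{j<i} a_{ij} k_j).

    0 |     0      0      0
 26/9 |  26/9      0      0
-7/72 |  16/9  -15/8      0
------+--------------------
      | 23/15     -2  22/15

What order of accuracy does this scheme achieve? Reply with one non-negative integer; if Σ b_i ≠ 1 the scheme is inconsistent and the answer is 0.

b = (23/15, -2, 22/15)
c = (0, 26/9, -7/72)
Ac = (0, 0, -65/12)
Σ b_i: 23/15·1 + (-2)·1 + 22/15·1 = 1 ✓
b·c: (-2)·26/9 + 22/15·(-7/72) = -3197/540 ≠ 1/2 ⇒ order 1.

1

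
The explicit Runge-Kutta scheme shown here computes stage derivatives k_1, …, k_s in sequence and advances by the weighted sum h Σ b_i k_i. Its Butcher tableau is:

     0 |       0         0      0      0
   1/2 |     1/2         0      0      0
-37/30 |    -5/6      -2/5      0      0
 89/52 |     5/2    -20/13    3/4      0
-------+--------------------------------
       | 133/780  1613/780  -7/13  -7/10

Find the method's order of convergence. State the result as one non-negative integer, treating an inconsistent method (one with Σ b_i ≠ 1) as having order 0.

2

b = (133/780, 1613/780, -7/13, -7/10)
c = (0, 1/2, -37/30, 89/52)
Ac = (0, 0, -1/5, -881/520)
Σ b_i: 133/780·1 + 1613/780·1 + (-7/13)·1 + (-7/10)·1 = 1 ✓
b·c: 1613/780·1/2 + (-7/13)·(-37/30) + (-7/10)·89/52 = 1/2 ✓
b·c²: 1613/780·1/4 + (-7/13)·1369/900 + (-7/10)·7921/2704 = -2862677/1216800 ≠ 1/3 ⇒ order 2.
b·Ac: (-7/13)·(-1/5) + (-7/10)·(-881/520) = 6727/5200 ≠ 1/6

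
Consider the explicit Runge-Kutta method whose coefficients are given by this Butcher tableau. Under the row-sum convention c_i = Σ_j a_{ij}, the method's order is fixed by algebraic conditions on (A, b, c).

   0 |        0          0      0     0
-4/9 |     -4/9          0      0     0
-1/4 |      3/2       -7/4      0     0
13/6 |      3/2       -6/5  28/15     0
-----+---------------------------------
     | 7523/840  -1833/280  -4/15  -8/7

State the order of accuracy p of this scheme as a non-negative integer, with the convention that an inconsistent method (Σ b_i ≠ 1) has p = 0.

b = (7523/840, -1833/280, -4/15, -8/7)
c = (0, -4/9, -1/4, 13/6)
Ac = (0, 0, 7/9, 1/15)
Σ b_i: 7523/840·1 + (-1833/280)·1 + (-4/15)·1 + (-8/7)·1 = 1 ✓
b·c: (-1833/280)·(-4/9) + (-4/15)·(-1/4) + (-8/7)·13/6 = 1/2 ✓
b·c²: (-1833/280)·16/81 + (-4/15)·1/16 + (-8/7)·169/36 = -25231/3780 ≠ 1/3 ⇒ order 2.
b·Ac: (-4/15)·7/9 + (-8/7)·1/15 = -268/945 ≠ 1/6

2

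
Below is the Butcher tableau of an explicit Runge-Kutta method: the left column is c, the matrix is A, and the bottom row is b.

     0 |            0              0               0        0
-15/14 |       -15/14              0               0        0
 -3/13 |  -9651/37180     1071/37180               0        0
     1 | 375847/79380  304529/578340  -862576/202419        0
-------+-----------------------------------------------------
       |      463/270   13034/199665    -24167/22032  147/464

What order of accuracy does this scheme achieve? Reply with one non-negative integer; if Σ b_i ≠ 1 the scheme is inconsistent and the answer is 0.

4

b = (463/270, 13034/199665, -24167/22032, 147/464)
c = (0, -15/14, -3/13, 1)
Ac = (0, 0, -459/14872, 493/1176)
Σ b_i: 463/270·1 + 13034/199665·1 + (-24167/22032)·1 + 147/464·1 = 1 ✓
b·c: 13034/199665·(-15/14) + (-24167/22032)·(-3/13) + 147/464·1 = 1/2 ✓
b·c²: 13034/199665·225/196 + (-24167/22032)·9/169 + 147/464·1 = 1/3 ✓
b·Ac: (-24167/22032)·(-459/14872) + 147/464·493/1176 = 1/6 ✓
b·c³: 13034/199665·(-3375/2744) + (-24167/22032)·(-27/2197) + 147/464·1 = 1/4 ✓
b·(c∘Ac): (-24167/22032)·1377/193336 + 147/464·493/1176 = 1/8 ✓
b·Ac²: (-24167/22032)·6885/208208 + 147/464·18647/49392 = 1/12 ✓
b·A²c: 147/464·58/441 = 1/24 ✓; 4 stages ⇒ order 4.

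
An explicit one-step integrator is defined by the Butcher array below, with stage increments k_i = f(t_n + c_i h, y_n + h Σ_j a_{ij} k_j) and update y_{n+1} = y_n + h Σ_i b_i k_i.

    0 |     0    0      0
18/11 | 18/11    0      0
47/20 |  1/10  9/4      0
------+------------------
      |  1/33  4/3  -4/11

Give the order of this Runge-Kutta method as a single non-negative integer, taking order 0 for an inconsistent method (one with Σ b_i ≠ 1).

b = (1/33, 4/3, -4/11)
c = (0, 18/11, 47/20)
Ac = (0, 0, 81/22)
Σ b_i: 1/33·1 + 4/3·1 + (-4/11)·1 = 1 ✓
b·c: 4/3·18/11 + (-4/11)·47/20 = 73/55 ≠ 1/2 ⇒ order 1.

1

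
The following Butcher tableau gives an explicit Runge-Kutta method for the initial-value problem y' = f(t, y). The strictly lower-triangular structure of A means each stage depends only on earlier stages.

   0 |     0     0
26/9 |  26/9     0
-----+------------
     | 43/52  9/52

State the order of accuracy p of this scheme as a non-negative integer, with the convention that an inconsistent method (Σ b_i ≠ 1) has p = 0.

2

b = (43/52, 9/52)
c = (0, 26/9)
Σ b_i: 43/52·1 + 9/52·1 = 1 ✓
b·c: 9/52·26/9 = 1/2 ✓; 2 stages ⇒ order 2.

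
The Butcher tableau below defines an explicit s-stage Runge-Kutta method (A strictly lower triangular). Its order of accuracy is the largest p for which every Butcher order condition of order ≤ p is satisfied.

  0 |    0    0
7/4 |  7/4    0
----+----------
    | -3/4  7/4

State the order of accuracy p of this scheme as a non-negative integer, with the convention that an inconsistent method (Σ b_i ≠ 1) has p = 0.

1

b = (-3/4, 7/4)
c = (0, 7/4)
Σ b_i: (-3/4)·1 + 7/4·1 = 1 ✓
b·c: 7/4·7/4 = 49/16 ≠ 1/2 ⇒ order 1.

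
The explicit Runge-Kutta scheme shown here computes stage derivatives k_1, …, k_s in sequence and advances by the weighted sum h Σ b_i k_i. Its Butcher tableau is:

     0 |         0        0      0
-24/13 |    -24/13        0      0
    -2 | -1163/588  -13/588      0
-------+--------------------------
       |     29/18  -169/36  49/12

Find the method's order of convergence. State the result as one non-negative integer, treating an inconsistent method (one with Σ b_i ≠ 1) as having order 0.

3

b = (29/18, -169/36, 49/12)
c = (0, -24/13, -2)
Ac = (0, 0, 2/49)
Σ b_i: 29/18·1 + (-169/36)·1 + 49/12·1 = 1 ✓
b·c: (-169/36)·(-24/13) + 49/12·(-2) = 1/2 ✓
b·c²: (-169/36)·576/169 + 49/12·4 = 1/3 ✓
b·Ac: 49/12·2/49 = 1/6 ✓; 3 stages ⇒ order 3.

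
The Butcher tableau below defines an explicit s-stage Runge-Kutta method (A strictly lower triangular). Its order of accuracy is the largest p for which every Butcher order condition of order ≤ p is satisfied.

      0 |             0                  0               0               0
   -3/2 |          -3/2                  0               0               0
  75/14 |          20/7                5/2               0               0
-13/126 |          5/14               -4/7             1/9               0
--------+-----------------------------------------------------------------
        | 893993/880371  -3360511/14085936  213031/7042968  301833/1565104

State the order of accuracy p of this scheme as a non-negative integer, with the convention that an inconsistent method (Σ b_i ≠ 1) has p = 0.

3

b = (893993/880371, -3360511/14085936, 213031/7042968, 301833/1565104)
c = (0, -3/2, 75/14, -13/126)
Ac = (0, 0, -15/4, 61/42)
Σ b_i: 893993/880371·1 + (-3360511/14085936)·1 + 213031/7042968·1 + 301833/1565104·1 = 1 ✓
b·c: (-3360511/14085936)·(-3/2) + 213031/7042968·75/14 + 301833/1565104·(-13/126) = 1/2 ✓
b·c²: (-3360511/14085936)·9/4 + 213031/7042968·5625/196 + 301833/1565104·169/15876 = 1/3 ✓
b·Ac: 213031/7042968·(-15/4) + 301833/1565104·61/42 = 1/6 ✓
b·c³: (-3360511/14085936)·(-27/8) + 213031/7042968·421875/2744 + 301833/1565104·(-2197/2000376) = 5647993175/1035316296 ≠ 1/4 ⇒ order 3.
b·(c∘Ac): 213031/7042968·(-1125/56) + 301833/1565104·(-793/5292) = -435864/684733 ≠ 1/8
b·Ac²: 213031/7042968·45/8 + 301833/1565104·373/196 = 1471217/2738932 ≠ 1/12
b·A²c: 301833/1565104·(-5/12) = -503055/6260416 ≠ 1/24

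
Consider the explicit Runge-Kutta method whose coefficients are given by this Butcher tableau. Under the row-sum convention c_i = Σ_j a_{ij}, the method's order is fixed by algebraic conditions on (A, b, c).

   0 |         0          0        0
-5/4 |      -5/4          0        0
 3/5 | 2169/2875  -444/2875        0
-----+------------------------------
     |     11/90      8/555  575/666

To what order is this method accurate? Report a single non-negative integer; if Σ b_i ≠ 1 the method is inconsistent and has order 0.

3

b = (11/90, 8/555, 575/666)
c = (0, -5/4, 3/5)
Ac = (0, 0, 111/575)
Σ b_i: 11/90·1 + 8/555·1 + 575/666·1 = 1 ✓
b·c: 8/555·(-5/4) + 575/666·3/5 = 1/2 ✓
b·c²: 8/555·25/16 + 575/666·9/25 = 1/3 ✓
b·Ac: 575/666·111/575 = 1/6 ✓; 3 stages ⇒ order 3.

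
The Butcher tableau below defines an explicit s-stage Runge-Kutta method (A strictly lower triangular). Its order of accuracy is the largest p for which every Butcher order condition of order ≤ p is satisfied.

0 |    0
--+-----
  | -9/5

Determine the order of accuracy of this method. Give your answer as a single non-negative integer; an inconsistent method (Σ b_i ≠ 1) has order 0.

0

b = (-9/5)
c = (0)
Σ b_i: (-9/5)·1 = -9/5 ≠ 1 ⇒ order 0.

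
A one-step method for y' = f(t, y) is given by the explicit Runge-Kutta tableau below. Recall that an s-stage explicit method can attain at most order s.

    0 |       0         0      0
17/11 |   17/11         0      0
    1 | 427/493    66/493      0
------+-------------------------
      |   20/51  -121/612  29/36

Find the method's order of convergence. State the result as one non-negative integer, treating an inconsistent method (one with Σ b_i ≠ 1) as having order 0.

3

b = (20/51, -121/612, 29/36)
c = (0, 17/11, 1)
Ac = (0, 0, 6/29)
Σ b_i: 20/51·1 + (-121/612)·1 + 29/36·1 = 1 ✓
b·c: (-121/612)·17/11 + 29/36·1 = 1/2 ✓
b·c²: (-121/612)·289/121 + 29/36·1 = 1/3 ✓
b·Ac: 29/36·6/29 = 1/6 ✓; 3 stages ⇒ order 3.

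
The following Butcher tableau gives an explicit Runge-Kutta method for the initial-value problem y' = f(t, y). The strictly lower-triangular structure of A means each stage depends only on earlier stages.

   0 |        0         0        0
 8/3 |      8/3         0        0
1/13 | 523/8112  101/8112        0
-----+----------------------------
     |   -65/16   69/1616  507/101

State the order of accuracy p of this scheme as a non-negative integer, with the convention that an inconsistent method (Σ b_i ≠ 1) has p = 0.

3

b = (-65/16, 69/1616, 507/101)
c = (0, 8/3, 1/13)
Ac = (0, 0, 101/3042)
Σ b_i: (-65/16)·1 + 69/1616·1 + 507/101·1 = 1 ✓
b·c: 69/1616·8/3 + 507/101·1/13 = 1/2 ✓
b·c²: 69/1616·64/9 + 507/101·1/169 = 1/3 ✓
b·Ac: 507/101·101/3042 = 1/6 ✓; 3 stages ⇒ order 3.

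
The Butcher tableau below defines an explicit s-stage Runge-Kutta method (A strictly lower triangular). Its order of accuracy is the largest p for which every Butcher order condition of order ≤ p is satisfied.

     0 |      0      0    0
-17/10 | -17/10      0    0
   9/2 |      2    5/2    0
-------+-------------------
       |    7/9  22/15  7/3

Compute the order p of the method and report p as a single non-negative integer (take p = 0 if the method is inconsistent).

b = (7/9, 22/15, 7/3)
c = (0, -17/10, 9/2)
Ac = (0, 0, -17/4)
Σ b_i: 7/9·1 + 22/15·1 + 7/3·1 = 206/45 ≠ 1 ⇒ order 0.

0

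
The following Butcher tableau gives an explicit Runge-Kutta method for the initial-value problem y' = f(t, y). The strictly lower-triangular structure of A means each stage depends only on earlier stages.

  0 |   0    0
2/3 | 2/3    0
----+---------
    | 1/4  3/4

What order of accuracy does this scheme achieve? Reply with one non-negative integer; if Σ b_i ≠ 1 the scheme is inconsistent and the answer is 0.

b = (1/4, 3/4)
c = (0, 2/3)
Σ b_i: 1/4·1 + 3/4·1 = 1 ✓
b·c: 3/4·2/3 = 1/2 ✓; 2 stages ⇒ order 2.

2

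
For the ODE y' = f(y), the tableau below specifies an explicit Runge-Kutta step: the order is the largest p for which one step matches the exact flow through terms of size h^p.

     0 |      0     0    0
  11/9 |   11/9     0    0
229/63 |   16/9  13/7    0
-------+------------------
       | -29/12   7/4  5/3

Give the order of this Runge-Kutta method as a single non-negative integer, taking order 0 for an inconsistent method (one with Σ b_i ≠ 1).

b = (-29/12, 7/4, 5/3)
c = (0, 11/9, 229/63)
Ac = (0, 0, 143/63)
Σ b_i: (-29/12)·1 + 7/4·1 + 5/3·1 = 1 ✓
b·c: 7/4·11/9 + 5/3·229/63 = 6197/756 ≠ 1/2 ⇒ order 1.

1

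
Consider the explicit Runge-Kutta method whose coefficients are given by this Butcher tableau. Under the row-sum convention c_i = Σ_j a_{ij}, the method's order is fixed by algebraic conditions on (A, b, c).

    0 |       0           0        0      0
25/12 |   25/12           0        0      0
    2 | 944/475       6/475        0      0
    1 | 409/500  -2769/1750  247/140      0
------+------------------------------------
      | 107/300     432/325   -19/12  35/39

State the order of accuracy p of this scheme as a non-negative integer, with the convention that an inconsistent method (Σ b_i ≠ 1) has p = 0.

4

b = (107/300, 432/325, -19/12, 35/39)
c = (0, 25/12, 2, 1)
Ac = (0, 0, 1/38, 13/56)
Σ b_i: 107/300·1 + 432/325·1 + (-19/12)·1 + 35/39·1 = 1 ✓
b·c: 432/325·25/12 + (-19/12)·2 + 35/39·1 = 1/2 ✓
b·c²: 432/325·625/144 + (-19/12)·4 + 35/39·1 = 1/3 ✓
b·Ac: (-19/12)·1/38 + 35/39·13/56 = 1/6 ✓
b·c³: 432/325·15625/1728 + (-19/12)·8 + 35/39·1 = 1/4 ✓
b·(c∘Ac): (-19/12)·1/19 + 35/39·13/56 = 1/8 ✓
b·Ac²: (-19/12)·25/456 + 35/39·91/480 = 1/12 ✓
b·A²c: 35/39·13/280 = 1/24 ✓; 4 stages ⇒ order 4.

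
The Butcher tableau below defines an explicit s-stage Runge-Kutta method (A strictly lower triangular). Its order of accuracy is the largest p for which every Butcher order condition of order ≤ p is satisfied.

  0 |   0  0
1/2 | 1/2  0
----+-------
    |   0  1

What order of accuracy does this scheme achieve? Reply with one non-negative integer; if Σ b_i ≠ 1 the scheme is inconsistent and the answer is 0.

b = (0, 1)
c = (0, 1/2)
Σ b_i: 1·1 = 1 ✓
b·c: 1·1/2 = 1/2 ✓; 2 stages ⇒ order 2.

2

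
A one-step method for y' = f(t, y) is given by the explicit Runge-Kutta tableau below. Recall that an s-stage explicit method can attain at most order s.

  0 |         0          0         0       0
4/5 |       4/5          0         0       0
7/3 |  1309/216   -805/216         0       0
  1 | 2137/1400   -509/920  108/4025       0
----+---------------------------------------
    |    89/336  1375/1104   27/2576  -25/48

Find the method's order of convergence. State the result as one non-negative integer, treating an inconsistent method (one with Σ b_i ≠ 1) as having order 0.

4

b = (89/336, 1375/1104, 27/2576, -25/48)
c = (0, 4/5, 7/3, 1)
Ac = (0, 0, -161/54, -19/50)
Σ b_i: 89/336·1 + 1375/1104·1 + 27/2576·1 + (-25/48)·1 = 1 ✓
b·c: 1375/1104·4/5 + 27/2576·7/3 + (-25/48)·1 = 1/2 ✓
b·c²: 1375/1104·16/25 + 27/2576·49/9 + (-25/48)·1 = 1/3 ✓
b·Ac: 27/2576·(-161/54) + (-25/48)·(-19/50) = 1/6 ✓
b·c³: 1375/1104·64/125 + 27/2576·343/27 + (-25/48)·1 = 1/4 ✓
b·(c∘Ac): 27/2576·(-1127/162) + (-25/48)·(-19/50) = 1/8 ✓
b·Ac²: 27/2576·(-322/135) + (-25/48)·(-26/125) = 1/12 ✓
b·A²c: (-25/48)·(-2/25) = 1/24 ✓; 4 stages ⇒ order 4.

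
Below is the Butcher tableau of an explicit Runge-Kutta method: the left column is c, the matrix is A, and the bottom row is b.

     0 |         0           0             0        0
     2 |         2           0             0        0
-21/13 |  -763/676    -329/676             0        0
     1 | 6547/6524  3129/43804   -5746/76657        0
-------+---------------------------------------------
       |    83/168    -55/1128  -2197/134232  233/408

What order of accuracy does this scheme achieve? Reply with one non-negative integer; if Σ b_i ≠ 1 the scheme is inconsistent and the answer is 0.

b = (83/168, -55/1128, -2197/134232, 233/408)
c = (0, 2, -21/13, 1)
Ac = (0, 0, -329/338, 123/466)
Σ b_i: 83/168·1 + (-55/1128)·1 + (-2197/134232)·1 + 233/408·1 = 1 ✓
b·c: (-55/1128)·2 + (-2197/134232)·(-21/13) + 233/408·1 = 1/2 ✓
b·c²: (-55/1128)·4 + (-2197/134232)·441/169 + 233/408·1 = 1/3 ✓
b·Ac: (-2197/134232)·(-329/338) + 233/408·123/466 = 1/6 ✓
b·c³: (-55/1128)·8 + (-2197/134232)·(-9261/2197) + 233/408·1 = 1/4 ✓
b·(c∘Ac): (-2197/134232)·6909/4394 + 233/408·123/466 = 1/8 ✓
b·Ac²: (-2197/134232)·(-329/169) + 233/408·21/233 = 1/12 ✓
b·A²c: 233/408·17/233 = 1/24 ✓; 4 stages ⇒ order 4.

4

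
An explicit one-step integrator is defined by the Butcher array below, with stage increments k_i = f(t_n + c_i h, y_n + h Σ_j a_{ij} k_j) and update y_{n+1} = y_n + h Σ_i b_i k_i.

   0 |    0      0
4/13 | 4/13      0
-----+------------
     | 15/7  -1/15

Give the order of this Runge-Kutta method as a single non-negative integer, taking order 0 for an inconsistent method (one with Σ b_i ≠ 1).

b = (15/7, -1/15)
c = (0, 4/13)
Σ b_i: 15/7·1 + (-1/15)·1 = 218/105 ≠ 1 ⇒ order 0.

0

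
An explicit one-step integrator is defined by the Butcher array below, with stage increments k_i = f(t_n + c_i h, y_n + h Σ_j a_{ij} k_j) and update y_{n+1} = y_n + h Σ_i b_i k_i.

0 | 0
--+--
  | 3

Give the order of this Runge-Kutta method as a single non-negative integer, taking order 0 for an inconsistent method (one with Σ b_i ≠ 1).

b = (3)
c = (0)
Σ b_i: 3·1 = 3 ≠ 1 ⇒ order 0.

0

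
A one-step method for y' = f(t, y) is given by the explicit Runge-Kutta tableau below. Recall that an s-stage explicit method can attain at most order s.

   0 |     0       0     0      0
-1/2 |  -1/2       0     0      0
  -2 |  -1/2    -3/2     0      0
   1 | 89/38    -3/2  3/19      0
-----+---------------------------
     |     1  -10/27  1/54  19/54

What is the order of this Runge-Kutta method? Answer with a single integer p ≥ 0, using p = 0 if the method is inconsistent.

4

b = (1, -10/27, 1/54, 19/54)
c = (0, -1/2, -2, 1)
Ac = (0, 0, 3/4, 33/76)
Σ b_i: 1·1 + (-10/27)·1 + 1/54·1 + 19/54·1 = 1 ✓
b·c: (-10/27)·(-1/2) + 1/54·(-2) + 19/54·1 = 1/2 ✓
b·c²: (-10/27)·1/4 + 1/54·4 + 19/54·1 = 1/3 ✓
b·Ac: 1/54·3/4 + 19/54·33/76 = 1/6 ✓
b·c³: (-10/27)·(-1/8) + 1/54·(-8) + 19/54·1 = 1/4 ✓
b·(c∘Ac): 1/54·(-3/2) + 19/54·33/76 = 1/8 ✓
b·Ac²: 1/54·(-3/8) + 19/54·39/152 = 1/12 ✓
b·A²c: 19/54·9/76 = 1/24 ✓; 4 stages ⇒ order 4.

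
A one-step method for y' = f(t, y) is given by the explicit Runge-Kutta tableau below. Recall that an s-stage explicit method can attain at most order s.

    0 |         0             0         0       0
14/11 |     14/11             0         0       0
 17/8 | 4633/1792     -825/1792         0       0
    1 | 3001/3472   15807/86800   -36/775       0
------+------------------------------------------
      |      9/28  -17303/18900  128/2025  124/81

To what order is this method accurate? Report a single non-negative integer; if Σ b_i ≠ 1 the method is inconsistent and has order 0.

4

b = (9/28, -17303/18900, 128/2025, 124/81)
c = (0, 14/11, 17/8, 1)
Ac = (0, 0, -75/128, 33/248)
Σ b_i: 9/28·1 + (-17303/18900)·1 + 128/2025·1 + 124/81·1 = 1 ✓
b·c: (-17303/18900)·14/11 + 128/2025·17/8 + 124/81·1 = 1/2 ✓
b·c²: (-17303/18900)·196/121 + 128/2025·289/64 + 124/81·1 = 1/3 ✓
b·Ac: 128/2025·(-75/128) + 124/81·33/248 = 1/6 ✓
b·c³: (-17303/18900)·2744/1331 + 128/2025·4913/512 + 124/81·1 = 1/4 ✓
b·(c∘Ac): 128/2025·(-1275/1024) + 124/81·33/248 = 1/8 ✓
b·Ac²: 128/2025·(-525/704) + 124/81·15/176 = 1/12 ✓
b·A²c: 124/81·27/992 = 1/24 ✓; 4 stages ⇒ order 4.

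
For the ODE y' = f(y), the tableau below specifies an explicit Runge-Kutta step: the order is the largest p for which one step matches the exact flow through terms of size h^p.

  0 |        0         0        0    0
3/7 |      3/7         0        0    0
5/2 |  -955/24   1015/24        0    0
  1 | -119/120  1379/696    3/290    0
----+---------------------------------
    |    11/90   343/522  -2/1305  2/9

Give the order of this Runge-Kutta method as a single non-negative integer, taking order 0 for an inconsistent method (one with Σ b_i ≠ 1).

b = (11/90, 343/522, -2/1305, 2/9)
c = (0, 3/7, 5/2, 1)
Ac = (0, 0, 145/8, 7/8)
Σ b_i: 11/90·1 + 343/522·1 + (-2/1305)·1 + 2/9·1 = 1 ✓
b·c: 343/522·3/7 + (-2/1305)·5/2 + 2/9·1 = 1/2 ✓
b·c²: 343/522·9/49 + (-2/1305)·25/4 + 2/9·1 = 1/3 ✓
b·Ac: (-2/1305)·145/8 + 2/9·7/8 = 1/6 ✓
b·c³: 343/522·27/343 + (-2/1305)·125/8 + 2/9·1 = 1/4 ✓
b·(c∘Ac): (-2/1305)·725/16 + 2/9·7/8 = 1/8 ✓
b·Ac²: (-2/1305)·435/56 + 2/9·3/7 = 1/12 ✓
b·A²c: 2/9·3/16 = 1/24 ✓; 4 stages ⇒ order 4.

4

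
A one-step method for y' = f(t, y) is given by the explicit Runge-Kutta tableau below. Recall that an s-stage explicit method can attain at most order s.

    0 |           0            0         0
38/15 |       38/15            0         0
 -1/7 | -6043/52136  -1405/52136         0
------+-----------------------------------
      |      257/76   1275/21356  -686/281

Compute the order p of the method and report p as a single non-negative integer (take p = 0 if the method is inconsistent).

b = (257/76, 1275/21356, -686/281)
c = (0, 38/15, -1/7)
Ac = (0, 0, -281/4116)
Σ b_i: 257/76·1 + 1275/21356·1 + (-686/281)·1 = 1 ✓
b·c: 1275/21356·38/15 + (-686/281)·(-1/7) = 1/2 ✓
b·c²: 1275/21356·1444/225 + (-686/281)·1/49 = 1/3 ✓
b·Ac: (-686/281)·(-281/4116) = 1/6 ✓; 3 stages ⇒ order 3.

3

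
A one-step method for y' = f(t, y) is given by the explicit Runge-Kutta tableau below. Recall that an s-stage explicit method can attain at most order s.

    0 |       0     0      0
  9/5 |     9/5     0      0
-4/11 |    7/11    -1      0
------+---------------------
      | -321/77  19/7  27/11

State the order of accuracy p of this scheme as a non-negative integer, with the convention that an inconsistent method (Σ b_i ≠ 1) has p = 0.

1

b = (-321/77, 19/7, 27/11)
c = (0, 9/5, -4/11)
Ac = (0, 0, -9/5)
Σ b_i: (-321/77)·1 + 19/7·1 + 27/11·1 = 1 ✓
b·c: 19/7·9/5 + 27/11·(-4/11) = 16911/4235 ≠ 1/2 ⇒ order 1.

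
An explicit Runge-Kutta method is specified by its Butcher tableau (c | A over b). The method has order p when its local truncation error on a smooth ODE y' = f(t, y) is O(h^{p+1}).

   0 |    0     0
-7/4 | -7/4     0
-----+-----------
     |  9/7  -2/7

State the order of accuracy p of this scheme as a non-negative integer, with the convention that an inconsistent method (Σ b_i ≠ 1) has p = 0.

2

b = (9/7, -2/7)
c = (0, -7/4)
Σ b_i: 9/7·1 + (-2/7)·1 = 1 ✓
b·c: (-2/7)·(-7/4) = 1/2 ✓; 2 stages ⇒ order 2.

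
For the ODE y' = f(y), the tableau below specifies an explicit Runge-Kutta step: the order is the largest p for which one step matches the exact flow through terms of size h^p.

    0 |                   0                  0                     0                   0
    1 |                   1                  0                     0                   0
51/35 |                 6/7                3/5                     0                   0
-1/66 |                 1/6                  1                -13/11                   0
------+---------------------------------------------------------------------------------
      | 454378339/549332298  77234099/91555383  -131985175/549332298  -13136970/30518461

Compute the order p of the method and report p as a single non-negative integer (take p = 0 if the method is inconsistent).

3

b = (454378339/549332298, 77234099/91555383, -131985175/549332298, -13136970/30518461)
c = (0, 1, 51/35, -1/66)
Ac = (0, 0, 3/5, -278/385)
Σ b_i: 454378339/549332298·1 + 77234099/91555383·1 + (-131985175/549332298)·1 + (-13136970/30518461)·1 = 1 ✓
b·c: 77234099/91555383·1 + (-131985175/549332298)·51/35 + (-13136970/30518461)·(-1/66) = 1/2 ✓
b·c²: 77234099/91555383·1 + (-131985175/549332298)·2601/1225 + (-13136970/30518461)·1/4356 = 1/3 ✓
b·Ac: (-131985175/549332298)·3/5 + (-13136970/30518461)·(-278/385) = 1/6 ✓
b·c³: 77234099/91555383·1 + (-131985175/549332298)·132651/42875 + (-13136970/30518461)·(-1/287496) = 3853945769/38453260860 ≠ 1/4 ⇒ order 3.
b·(c∘Ac): (-131985175/549332298)·153/175 + (-13136970/30518461)·139/12705 = -13108869/61036922 ≠ 1/8
b·Ac²: (-131985175/549332298)·3/5 + (-13136970/30518461)·(-20338/13475) = 3239943191/6408876810 ≠ 1/12
b·A²c: (-13136970/30518461)·(-39/55) = 9315306/30518461 ≠ 1/24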